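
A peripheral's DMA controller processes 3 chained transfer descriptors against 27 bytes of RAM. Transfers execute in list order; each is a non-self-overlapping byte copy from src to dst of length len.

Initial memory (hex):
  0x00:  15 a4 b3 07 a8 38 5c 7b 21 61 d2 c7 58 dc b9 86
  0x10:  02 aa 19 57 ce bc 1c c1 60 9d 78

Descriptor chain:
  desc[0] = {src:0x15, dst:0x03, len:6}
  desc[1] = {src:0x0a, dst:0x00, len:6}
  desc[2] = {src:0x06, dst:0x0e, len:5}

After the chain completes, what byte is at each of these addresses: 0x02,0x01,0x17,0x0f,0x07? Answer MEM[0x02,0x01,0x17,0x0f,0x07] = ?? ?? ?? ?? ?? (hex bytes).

  after D0: wrote 6B at 0x03 = bc1cc1609d78
  after D1: wrote 6B at 0x00 = d2c758dcb986
  after D2: wrote 5B at 0x0e = 609d7861d2
query mem[0x02]=0x58, mem[0x01]=0xc7, mem[0x17]=0xc1, mem[0x0f]=0x9d, mem[0x07]=0x9d

MEM[0x02,0x01,0x17,0x0f,0x07] = 58 c7 c1 9d 9d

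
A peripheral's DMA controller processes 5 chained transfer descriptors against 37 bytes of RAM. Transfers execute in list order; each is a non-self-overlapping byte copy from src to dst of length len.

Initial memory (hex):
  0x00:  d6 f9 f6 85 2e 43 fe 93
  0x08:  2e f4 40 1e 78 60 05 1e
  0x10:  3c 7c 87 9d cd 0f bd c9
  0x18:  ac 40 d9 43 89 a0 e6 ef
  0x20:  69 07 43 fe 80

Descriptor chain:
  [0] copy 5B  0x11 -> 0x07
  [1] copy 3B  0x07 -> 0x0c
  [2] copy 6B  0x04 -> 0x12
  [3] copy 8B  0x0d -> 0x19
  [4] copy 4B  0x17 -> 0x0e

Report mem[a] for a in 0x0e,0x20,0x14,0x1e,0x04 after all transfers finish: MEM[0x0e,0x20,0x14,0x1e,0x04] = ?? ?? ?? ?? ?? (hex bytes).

MEM[0x0e,0x20,0x14,0x1e,0x04] = 9d fe fe 2e 2e

[0] 0x11->0x07 len=5 : 7c 87 9d cd 0f
[1] 0x07->0x0c len=3 : 7c 87 9d
[2] 0x04->0x12 len=6 : 2e 43 fe 7c 87 9d
[3] 0x0d->0x19 len=8 : 87 9d 1e 3c 7c 2e 43 fe
[4] 0x17->0x0e len=4 : 9d ac 87 9d
query mem[0x0e]=0x9d, mem[0x20]=0xfe, mem[0x14]=0xfe, mem[0x1e]=0x2e, mem[0x04]=0x2e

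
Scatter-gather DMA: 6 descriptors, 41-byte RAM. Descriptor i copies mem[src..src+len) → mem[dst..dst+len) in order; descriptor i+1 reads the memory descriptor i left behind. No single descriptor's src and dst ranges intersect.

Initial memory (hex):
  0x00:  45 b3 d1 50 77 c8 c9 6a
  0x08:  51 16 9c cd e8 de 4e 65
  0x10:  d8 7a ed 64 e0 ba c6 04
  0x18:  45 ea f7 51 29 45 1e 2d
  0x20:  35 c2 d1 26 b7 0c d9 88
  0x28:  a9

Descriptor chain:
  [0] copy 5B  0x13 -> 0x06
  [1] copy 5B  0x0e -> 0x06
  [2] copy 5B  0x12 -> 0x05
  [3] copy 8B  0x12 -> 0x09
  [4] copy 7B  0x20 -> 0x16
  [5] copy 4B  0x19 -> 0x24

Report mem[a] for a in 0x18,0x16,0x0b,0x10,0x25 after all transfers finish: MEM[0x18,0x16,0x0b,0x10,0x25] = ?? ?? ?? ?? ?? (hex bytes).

MEM[0x18,0x16,0x0b,0x10,0x25] = d1 35 e0 ea b7

  after D0: wrote 5B at 0x06 = 64e0bac604
  after D1: wrote 5B at 0x06 = 4e65d87aed
  after D2: wrote 5B at 0x05 = ed64e0bac6
  after D3: wrote 8B at 0x09 = ed64e0bac60445ea
  after D4: wrote 7B at 0x16 = 35c2d126b70cd9
  after D5: wrote 4B at 0x24 = 26b70cd9
query mem[0x18]=0xd1, mem[0x16]=0x35, mem[0x0b]=0xe0, mem[0x10]=0xea, mem[0x25]=0xb7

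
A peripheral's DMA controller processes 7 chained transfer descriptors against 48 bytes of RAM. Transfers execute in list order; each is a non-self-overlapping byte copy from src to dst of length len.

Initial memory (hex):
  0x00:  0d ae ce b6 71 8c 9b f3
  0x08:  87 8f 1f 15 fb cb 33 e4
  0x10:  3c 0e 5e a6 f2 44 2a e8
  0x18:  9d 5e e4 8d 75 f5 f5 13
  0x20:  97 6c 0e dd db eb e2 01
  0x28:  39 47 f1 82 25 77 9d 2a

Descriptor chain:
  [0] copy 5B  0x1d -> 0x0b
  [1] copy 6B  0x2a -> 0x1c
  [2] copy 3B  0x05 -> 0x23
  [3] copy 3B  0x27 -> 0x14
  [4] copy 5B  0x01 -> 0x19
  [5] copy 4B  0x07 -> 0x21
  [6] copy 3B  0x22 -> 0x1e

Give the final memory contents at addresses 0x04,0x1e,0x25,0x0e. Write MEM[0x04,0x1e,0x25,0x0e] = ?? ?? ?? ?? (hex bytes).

MEM[0x04,0x1e,0x25,0x0e] = 71 87 f3 97

D0: mem[0x0b..0x0f] <- [f5 f5 13 97 6c]
D1: mem[0x1c..0x21] <- [f1 82 25 77 9d 2a]
D2: mem[0x23..0x25] <- [8c 9b f3]
D3: mem[0x14..0x16] <- [01 39 47]
D4: mem[0x19..0x1d] <- [ae ce b6 71 8c]
D5: mem[0x21..0x24] <- [f3 87 8f 1f]
D6: mem[0x1e..0x20] <- [87 8f 1f]
query mem[0x04]=0x71, mem[0x1e]=0x87, mem[0x25]=0xf3, mem[0x0e]=0x97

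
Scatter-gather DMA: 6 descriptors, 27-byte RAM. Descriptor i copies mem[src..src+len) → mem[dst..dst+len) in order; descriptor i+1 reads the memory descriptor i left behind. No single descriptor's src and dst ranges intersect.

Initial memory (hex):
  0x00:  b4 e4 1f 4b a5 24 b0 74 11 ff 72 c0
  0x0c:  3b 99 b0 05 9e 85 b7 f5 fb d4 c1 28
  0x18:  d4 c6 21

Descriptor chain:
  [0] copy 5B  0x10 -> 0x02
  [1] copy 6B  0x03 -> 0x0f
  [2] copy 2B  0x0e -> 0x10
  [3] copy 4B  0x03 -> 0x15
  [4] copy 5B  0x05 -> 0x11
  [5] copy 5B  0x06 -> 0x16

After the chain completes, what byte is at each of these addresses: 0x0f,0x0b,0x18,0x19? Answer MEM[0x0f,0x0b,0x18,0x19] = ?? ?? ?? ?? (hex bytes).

D0: mem[0x02..0x06] <- [9e 85 b7 f5 fb]
D1: mem[0x0f..0x14] <- [85 b7 f5 fb 74 11]
D2: mem[0x10..0x11] <- [b0 85]
D3: mem[0x15..0x18] <- [85 b7 f5 fb]
D4: mem[0x11..0x15] <- [f5 fb 74 11 ff]
D5: mem[0x16..0x1a] <- [fb 74 11 ff 72]
query mem[0x0f]=0x85, mem[0x0b]=0xc0, mem[0x18]=0x11, mem[0x19]=0xff

MEM[0x0f,0x0b,0x18,0x19] = 85 c0 11 ff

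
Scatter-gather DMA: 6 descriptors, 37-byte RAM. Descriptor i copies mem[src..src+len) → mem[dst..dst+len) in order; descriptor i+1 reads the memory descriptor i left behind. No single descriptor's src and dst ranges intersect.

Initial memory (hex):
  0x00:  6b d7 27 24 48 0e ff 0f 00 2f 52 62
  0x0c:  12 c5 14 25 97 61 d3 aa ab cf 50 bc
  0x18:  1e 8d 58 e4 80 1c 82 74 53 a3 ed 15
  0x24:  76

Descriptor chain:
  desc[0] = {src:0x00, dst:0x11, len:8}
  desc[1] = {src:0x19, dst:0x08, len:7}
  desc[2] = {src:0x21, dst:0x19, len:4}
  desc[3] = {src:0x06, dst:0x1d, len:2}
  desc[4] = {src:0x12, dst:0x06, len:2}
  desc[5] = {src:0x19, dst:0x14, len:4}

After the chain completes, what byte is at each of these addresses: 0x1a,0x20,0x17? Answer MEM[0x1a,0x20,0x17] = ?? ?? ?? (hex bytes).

MEM[0x1a,0x20,0x17] = ed 53 76

#0 dst[0x11+8] := {0x6b,0xd7,0x27,0x24,0x48,0x0e,0xff,0x0f}
#1 dst[0x08+7] := {0x8d,0x58,0xe4,0x80,0x1c,0x82,0x74}
#2 dst[0x19+4] := {0xa3,0xed,0x15,0x76}
#3 dst[0x1d+2] := {0xff,0x0f}
#4 dst[0x06+2] := {0xd7,0x27}
#5 dst[0x14+4] := {0xa3,0xed,0x15,0x76}
query mem[0x1a]=0xed, mem[0x20]=0x53, mem[0x17]=0x76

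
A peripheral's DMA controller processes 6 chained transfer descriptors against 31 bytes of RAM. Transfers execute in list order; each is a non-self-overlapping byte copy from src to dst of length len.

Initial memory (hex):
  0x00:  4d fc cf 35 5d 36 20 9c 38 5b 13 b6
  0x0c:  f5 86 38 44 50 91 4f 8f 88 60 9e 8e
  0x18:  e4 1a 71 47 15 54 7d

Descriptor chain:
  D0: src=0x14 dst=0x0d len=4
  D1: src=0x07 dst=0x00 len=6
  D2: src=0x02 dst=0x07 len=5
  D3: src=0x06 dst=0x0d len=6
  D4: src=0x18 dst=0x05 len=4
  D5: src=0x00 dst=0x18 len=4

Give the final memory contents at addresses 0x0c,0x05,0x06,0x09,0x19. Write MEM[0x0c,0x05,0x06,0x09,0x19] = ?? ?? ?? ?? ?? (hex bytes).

D0: mem[0x0d..0x10] <- [88 60 9e 8e]
D1: mem[0x00..0x05] <- [9c 38 5b 13 b6 f5]
D2: mem[0x07..0x0b] <- [5b 13 b6 f5 20]
D3: mem[0x0d..0x12] <- [20 5b 13 b6 f5 20]
D4: mem[0x05..0x08] <- [e4 1a 71 47]
D5: mem[0x18..0x1b] <- [9c 38 5b 13]
query mem[0x0c]=0xf5, mem[0x05]=0xe4, mem[0x06]=0x1a, mem[0x09]=0xb6, mem[0x19]=0x38

MEM[0x0c,0x05,0x06,0x09,0x19] = f5 e4 1a b6 38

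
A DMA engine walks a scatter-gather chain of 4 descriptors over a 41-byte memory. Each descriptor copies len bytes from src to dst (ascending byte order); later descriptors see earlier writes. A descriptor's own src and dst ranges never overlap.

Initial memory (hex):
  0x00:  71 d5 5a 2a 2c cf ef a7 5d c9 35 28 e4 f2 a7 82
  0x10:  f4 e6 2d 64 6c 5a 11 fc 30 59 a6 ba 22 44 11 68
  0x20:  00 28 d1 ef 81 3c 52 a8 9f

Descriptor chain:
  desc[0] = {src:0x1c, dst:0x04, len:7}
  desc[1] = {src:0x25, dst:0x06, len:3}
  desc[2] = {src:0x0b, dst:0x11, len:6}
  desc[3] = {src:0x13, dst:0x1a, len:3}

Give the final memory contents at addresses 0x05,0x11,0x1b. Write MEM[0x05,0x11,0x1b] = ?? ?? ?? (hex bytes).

MEM[0x05,0x11,0x1b] = 44 28 a7

D0: mem[0x04..0x0a] <- [22 44 11 68 00 28 d1]
D1: mem[0x06..0x08] <- [3c 52 a8]
D2: mem[0x11..0x16] <- [28 e4 f2 a7 82 f4]
D3: mem[0x1a..0x1c] <- [f2 a7 82]
query mem[0x05]=0x44, mem[0x11]=0x28, mem[0x1b]=0xa7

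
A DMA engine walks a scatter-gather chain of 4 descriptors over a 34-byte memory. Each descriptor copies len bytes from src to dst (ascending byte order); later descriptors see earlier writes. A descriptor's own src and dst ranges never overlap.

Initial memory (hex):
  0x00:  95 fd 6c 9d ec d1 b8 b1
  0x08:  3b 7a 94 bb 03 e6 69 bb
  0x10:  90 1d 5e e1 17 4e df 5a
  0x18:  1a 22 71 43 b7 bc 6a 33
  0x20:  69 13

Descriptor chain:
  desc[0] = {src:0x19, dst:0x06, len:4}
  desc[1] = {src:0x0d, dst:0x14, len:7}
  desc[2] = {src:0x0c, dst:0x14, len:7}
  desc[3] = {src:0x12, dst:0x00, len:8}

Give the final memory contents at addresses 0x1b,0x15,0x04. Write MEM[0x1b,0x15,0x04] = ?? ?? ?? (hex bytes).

MEM[0x1b,0x15,0x04] = 43 e6 69

D0: mem[0x06..0x09] <- [22 71 43 b7]
D1: mem[0x14..0x1a] <- [e6 69 bb 90 1d 5e e1]
D2: mem[0x14..0x1a] <- [03 e6 69 bb 90 1d 5e]
D3: mem[0x00..0x07] <- [5e e1 03 e6 69 bb 90 1d]
query mem[0x1b]=0x43, mem[0x15]=0xe6, mem[0x04]=0x69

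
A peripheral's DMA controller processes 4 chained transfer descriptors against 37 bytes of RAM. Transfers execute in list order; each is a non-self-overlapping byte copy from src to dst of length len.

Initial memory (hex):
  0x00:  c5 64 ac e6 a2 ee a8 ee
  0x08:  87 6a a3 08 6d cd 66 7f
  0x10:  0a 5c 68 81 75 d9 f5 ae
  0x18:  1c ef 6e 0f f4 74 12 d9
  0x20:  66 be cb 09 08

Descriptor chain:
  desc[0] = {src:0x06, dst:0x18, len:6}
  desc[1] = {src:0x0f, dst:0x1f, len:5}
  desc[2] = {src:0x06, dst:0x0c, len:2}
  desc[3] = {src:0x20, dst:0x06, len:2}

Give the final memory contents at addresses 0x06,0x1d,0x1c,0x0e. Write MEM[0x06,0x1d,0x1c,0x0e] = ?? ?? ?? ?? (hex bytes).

D0: mem[0x18..0x1d] <- [a8 ee 87 6a a3 08]
D1: mem[0x1f..0x23] <- [7f 0a 5c 68 81]
D2: mem[0x0c..0x0d] <- [a8 ee]
D3: mem[0x06..0x07] <- [0a 5c]
query mem[0x06]=0x0a, mem[0x1d]=0x08, mem[0x1c]=0xa3, mem[0x0e]=0x66

MEM[0x06,0x1d,0x1c,0x0e] = 0a 08 a3 66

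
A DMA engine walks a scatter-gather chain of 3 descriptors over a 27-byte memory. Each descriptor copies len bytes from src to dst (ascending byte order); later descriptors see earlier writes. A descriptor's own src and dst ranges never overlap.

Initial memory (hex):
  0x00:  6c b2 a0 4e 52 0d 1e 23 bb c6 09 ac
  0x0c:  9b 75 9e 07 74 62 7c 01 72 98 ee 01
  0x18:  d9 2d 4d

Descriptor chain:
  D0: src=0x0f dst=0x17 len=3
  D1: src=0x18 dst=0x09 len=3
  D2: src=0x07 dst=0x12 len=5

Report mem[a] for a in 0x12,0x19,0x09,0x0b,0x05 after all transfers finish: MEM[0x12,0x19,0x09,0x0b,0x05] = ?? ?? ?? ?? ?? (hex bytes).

  after D0: wrote 3B at 0x17 = 077462
  after D1: wrote 3B at 0x09 = 74624d
  after D2: wrote 5B at 0x12 = 23bb74624d
query mem[0x12]=0x23, mem[0x19]=0x62, mem[0x09]=0x74, mem[0x0b]=0x4d, mem[0x05]=0x0d

MEM[0x12,0x19,0x09,0x0b,0x05] = 23 62 74 4d 0d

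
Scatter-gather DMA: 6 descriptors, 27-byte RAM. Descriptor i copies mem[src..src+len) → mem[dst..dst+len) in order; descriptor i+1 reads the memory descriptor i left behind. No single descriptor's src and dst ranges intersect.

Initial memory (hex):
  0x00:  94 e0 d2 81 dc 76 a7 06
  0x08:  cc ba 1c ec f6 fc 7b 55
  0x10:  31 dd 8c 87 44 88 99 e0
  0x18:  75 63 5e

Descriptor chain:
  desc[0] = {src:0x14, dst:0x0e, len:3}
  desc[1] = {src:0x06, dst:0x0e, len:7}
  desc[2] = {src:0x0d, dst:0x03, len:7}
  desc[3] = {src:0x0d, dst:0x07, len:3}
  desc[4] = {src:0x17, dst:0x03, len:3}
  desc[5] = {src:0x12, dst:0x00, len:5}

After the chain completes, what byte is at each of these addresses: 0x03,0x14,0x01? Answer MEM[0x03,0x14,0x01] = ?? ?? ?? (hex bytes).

#0 dst[0x0e+3] := {0x44,0x88,0x99}
#1 dst[0x0e+7] := {0xa7,0x06,0xcc,0xba,0x1c,0xec,0xf6}
#2 dst[0x03+7] := {0xfc,0xa7,0x06,0xcc,0xba,0x1c,0xec}
#3 dst[0x07+3] := {0xfc,0xa7,0x06}
#4 dst[0x03+3] := {0xe0,0x75,0x63}
#5 dst[0x00+5] := {0x1c,0xec,0xf6,0x88,0x99}
query mem[0x03]=0x88, mem[0x14]=0xf6, mem[0x01]=0xec

MEM[0x03,0x14,0x01] = 88 f6 ec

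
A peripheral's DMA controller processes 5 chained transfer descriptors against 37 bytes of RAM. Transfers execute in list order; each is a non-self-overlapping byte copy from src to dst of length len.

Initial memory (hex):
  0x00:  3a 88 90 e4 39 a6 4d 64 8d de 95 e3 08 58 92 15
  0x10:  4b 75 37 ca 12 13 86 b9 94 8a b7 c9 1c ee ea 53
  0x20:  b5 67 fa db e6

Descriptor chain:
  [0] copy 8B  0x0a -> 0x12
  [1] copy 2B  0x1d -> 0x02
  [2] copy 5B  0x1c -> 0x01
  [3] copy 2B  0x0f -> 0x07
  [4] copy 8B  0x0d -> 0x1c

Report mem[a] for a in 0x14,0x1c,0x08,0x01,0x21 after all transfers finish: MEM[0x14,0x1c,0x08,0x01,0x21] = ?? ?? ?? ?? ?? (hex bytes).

D0: mem[0x12..0x19] <- [95 e3 08 58 92 15 4b 75]
D1: mem[0x02..0x03] <- [ee ea]
D2: mem[0x01..0x05] <- [1c ee ea 53 b5]
D3: mem[0x07..0x08] <- [15 4b]
D4: mem[0x1c..0x23] <- [58 92 15 4b 75 95 e3 08]
query mem[0x14]=0x08, mem[0x1c]=0x58, mem[0x08]=0x4b, mem[0x01]=0x1c, mem[0x21]=0x95

MEM[0x14,0x1c,0x08,0x01,0x21] = 08 58 4b 1c 95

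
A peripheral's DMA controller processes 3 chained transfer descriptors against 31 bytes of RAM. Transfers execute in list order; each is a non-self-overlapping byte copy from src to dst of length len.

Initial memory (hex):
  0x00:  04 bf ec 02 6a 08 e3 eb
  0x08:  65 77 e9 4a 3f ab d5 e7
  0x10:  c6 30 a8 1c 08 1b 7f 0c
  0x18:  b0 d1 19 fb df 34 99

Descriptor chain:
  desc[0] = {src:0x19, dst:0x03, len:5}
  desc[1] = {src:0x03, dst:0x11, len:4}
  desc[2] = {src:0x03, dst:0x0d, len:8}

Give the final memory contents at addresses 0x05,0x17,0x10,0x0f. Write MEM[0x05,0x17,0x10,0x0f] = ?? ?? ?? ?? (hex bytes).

MEM[0x05,0x17,0x10,0x0f] = fb 0c df fb

  after D0: wrote 5B at 0x03 = d119fbdf34
  after D1: wrote 4B at 0x11 = d119fbdf
  after D2: wrote 8B at 0x0d = d119fbdf346577e9
query mem[0x05]=0xfb, mem[0x17]=0x0c, mem[0x10]=0xdf, mem[0x0f]=0xfb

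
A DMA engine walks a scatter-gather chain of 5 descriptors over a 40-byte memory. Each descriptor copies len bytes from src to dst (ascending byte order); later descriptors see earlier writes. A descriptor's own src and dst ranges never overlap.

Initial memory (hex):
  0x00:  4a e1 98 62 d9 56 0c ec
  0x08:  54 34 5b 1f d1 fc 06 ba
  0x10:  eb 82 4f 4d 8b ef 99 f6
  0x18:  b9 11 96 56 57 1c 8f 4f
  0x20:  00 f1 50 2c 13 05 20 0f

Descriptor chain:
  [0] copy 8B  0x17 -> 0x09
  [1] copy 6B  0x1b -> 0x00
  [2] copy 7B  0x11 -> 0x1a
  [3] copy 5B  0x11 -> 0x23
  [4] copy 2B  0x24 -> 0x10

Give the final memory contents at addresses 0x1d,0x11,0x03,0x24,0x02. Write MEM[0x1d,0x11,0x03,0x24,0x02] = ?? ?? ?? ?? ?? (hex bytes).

MEM[0x1d,0x11,0x03,0x24,0x02] = 8b 4d 8f 4f 1c

D0: mem[0x09..0x10] <- [f6 b9 11 96 56 57 1c 8f]
D1: mem[0x00..0x05] <- [56 57 1c 8f 4f 00]
D2: mem[0x1a..0x20] <- [82 4f 4d 8b ef 99 f6]
D3: mem[0x23..0x27] <- [82 4f 4d 8b ef]
D4: mem[0x10..0x11] <- [4f 4d]
query mem[0x1d]=0x8b, mem[0x11]=0x4d, mem[0x03]=0x8f, mem[0x24]=0x4f, mem[0x02]=0x1c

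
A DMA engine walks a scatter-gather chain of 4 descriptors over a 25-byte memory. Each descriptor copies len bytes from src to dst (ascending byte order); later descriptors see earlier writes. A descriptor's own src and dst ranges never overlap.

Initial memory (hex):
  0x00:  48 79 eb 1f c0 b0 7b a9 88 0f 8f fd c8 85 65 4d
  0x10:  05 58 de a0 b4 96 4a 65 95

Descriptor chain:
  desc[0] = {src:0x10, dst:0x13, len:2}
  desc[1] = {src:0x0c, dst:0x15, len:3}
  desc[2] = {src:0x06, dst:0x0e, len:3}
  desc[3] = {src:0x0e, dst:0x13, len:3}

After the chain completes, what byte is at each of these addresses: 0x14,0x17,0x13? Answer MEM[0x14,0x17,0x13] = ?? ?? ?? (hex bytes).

D0: mem[0x13..0x14] <- [05 58]
D1: mem[0x15..0x17] <- [c8 85 65]
D2: mem[0x0e..0x10] <- [7b a9 88]
D3: mem[0x13..0x15] <- [7b a9 88]
query mem[0x14]=0xa9, mem[0x17]=0x65, mem[0x13]=0x7b

MEM[0x14,0x17,0x13] = a9 65 7b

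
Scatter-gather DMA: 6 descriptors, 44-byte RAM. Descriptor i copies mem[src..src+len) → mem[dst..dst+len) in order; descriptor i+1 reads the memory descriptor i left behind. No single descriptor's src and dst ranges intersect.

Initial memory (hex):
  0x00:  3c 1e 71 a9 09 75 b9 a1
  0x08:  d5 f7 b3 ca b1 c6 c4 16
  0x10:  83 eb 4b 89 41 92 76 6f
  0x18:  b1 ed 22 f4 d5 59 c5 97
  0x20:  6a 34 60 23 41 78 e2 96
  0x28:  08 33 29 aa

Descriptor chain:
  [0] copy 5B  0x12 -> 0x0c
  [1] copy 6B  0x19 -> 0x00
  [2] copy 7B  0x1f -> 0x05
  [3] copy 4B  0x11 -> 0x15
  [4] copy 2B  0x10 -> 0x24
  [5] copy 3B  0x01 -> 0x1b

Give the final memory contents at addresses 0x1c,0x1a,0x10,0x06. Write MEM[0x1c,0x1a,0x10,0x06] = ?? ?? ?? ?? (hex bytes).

MEM[0x1c,0x1a,0x10,0x06] = f4 22 76 6a

D0: mem[0x0c..0x10] <- [4b 89 41 92 76]
D1: mem[0x00..0x05] <- [ed 22 f4 d5 59 c5]
D2: mem[0x05..0x0b] <- [97 6a 34 60 23 41 78]
D3: mem[0x15..0x18] <- [eb 4b 89 41]
D4: mem[0x24..0x25] <- [76 eb]
D5: mem[0x1b..0x1d] <- [22 f4 d5]
query mem[0x1c]=0xf4, mem[0x1a]=0x22, mem[0x10]=0x76, mem[0x06]=0x6a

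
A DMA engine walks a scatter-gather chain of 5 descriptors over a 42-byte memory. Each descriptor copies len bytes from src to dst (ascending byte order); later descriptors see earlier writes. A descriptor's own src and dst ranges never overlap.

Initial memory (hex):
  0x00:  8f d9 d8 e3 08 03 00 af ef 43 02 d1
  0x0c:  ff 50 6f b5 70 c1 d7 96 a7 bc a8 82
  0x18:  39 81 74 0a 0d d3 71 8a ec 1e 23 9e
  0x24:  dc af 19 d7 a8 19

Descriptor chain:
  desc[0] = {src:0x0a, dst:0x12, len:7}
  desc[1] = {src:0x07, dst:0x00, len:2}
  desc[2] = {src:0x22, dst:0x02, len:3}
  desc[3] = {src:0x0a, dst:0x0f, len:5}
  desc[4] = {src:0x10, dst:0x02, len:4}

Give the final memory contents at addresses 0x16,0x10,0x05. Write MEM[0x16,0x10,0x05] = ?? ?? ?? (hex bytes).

MEM[0x16,0x10,0x05] = 6f d1 6f

D0: mem[0x12..0x18] <- [02 d1 ff 50 6f b5 70]
D1: mem[0x00..0x01] <- [af ef]
D2: mem[0x02..0x04] <- [23 9e dc]
D3: mem[0x0f..0x13] <- [02 d1 ff 50 6f]
D4: mem[0x02..0x05] <- [d1 ff 50 6f]
query mem[0x16]=0x6f, mem[0x10]=0xd1, mem[0x05]=0x6f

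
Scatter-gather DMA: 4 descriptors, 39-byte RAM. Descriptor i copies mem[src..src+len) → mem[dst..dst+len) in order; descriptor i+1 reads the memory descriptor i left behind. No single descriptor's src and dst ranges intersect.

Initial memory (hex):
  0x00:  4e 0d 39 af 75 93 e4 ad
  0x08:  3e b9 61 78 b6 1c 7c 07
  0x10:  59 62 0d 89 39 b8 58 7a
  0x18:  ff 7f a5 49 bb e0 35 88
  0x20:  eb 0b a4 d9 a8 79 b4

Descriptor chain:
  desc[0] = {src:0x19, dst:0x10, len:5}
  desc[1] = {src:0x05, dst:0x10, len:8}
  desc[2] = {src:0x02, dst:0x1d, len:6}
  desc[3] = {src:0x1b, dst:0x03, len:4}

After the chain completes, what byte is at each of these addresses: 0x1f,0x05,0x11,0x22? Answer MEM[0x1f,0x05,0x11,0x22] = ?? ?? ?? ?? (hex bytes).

#0 dst[0x10+5] := {0x7f,0xa5,0x49,0xbb,0xe0}
#1 dst[0x10+8] := {0x93,0xe4,0xad,0x3e,0xb9,0x61,0x78,0xb6}
#2 dst[0x1d+6] := {0x39,0xaf,0x75,0x93,0xe4,0xad}
#3 dst[0x03+4] := {0x49,0xbb,0x39,0xaf}
query mem[0x1f]=0x75, mem[0x05]=0x39, mem[0x11]=0xe4, mem[0x22]=0xad

MEM[0x1f,0x05,0x11,0x22] = 75 39 e4 ad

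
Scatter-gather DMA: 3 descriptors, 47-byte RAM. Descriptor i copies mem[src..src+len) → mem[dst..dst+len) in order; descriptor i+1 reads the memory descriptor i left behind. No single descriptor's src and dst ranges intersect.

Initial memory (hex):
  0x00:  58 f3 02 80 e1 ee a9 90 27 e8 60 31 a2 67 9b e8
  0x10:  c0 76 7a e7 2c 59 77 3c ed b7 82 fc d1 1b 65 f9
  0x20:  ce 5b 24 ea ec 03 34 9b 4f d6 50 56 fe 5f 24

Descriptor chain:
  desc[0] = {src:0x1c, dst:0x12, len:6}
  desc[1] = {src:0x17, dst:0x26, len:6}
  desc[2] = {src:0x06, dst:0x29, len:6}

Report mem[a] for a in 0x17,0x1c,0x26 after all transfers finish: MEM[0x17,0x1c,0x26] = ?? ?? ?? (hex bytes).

MEM[0x17,0x1c,0x26] = 5b d1 5b

[0] 0x1c->0x12 len=6 : d1 1b 65 f9 ce 5b
[1] 0x17->0x26 len=6 : 5b ed b7 82 fc d1
[2] 0x06->0x29 len=6 : a9 90 27 e8 60 31
query mem[0x17]=0x5b, mem[0x1c]=0xd1, mem[0x26]=0x5b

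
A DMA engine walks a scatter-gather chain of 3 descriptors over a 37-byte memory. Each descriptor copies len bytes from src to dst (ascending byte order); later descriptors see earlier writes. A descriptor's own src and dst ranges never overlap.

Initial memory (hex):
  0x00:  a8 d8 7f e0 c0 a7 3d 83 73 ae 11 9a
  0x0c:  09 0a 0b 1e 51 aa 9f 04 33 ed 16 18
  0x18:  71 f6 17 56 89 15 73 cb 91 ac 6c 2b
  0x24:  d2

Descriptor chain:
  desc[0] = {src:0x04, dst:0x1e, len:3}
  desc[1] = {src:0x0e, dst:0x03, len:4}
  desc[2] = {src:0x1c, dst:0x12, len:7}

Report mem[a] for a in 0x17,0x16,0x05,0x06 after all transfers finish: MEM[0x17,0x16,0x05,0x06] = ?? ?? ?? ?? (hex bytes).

#0 dst[0x1e+3] := {0xc0,0xa7,0x3d}
#1 dst[0x03+4] := {0x0b,0x1e,0x51,0xaa}
#2 dst[0x12+7] := {0x89,0x15,0xc0,0xa7,0x3d,0xac,0x6c}
query mem[0x17]=0xac, mem[0x16]=0x3d, mem[0x05]=0x51, mem[0x06]=0xaa

MEM[0x17,0x16,0x05,0x06] = ac 3d 51 aa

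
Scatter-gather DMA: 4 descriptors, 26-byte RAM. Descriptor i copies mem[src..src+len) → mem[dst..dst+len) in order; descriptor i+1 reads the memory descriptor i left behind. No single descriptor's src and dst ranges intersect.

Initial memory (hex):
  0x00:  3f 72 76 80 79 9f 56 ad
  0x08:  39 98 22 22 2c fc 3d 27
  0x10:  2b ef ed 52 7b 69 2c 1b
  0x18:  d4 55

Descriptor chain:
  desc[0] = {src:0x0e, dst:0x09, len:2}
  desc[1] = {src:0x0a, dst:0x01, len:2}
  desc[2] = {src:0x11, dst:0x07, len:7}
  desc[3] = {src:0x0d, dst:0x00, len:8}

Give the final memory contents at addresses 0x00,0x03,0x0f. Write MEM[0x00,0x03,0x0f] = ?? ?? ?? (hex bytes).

MEM[0x00,0x03,0x0f] = 1b 2b 27

[0] 0x0e->0x09 len=2 : 3d 27
[1] 0x0a->0x01 len=2 : 27 22
[2] 0x11->0x07 len=7 : ef ed 52 7b 69 2c 1b
[3] 0x0d->0x00 len=8 : 1b 3d 27 2b ef ed 52 7b
query mem[0x00]=0x1b, mem[0x03]=0x2b, mem[0x0f]=0x27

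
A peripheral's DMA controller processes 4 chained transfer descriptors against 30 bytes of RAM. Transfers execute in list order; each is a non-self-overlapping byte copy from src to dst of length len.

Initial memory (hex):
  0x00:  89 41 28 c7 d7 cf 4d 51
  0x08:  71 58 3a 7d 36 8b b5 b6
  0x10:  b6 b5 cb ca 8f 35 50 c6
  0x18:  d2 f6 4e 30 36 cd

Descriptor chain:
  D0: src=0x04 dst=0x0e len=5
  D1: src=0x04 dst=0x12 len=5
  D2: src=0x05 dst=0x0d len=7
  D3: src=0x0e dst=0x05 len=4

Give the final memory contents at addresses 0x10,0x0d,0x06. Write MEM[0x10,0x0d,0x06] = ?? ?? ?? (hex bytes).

#0 dst[0x0e+5] := {0xd7,0xcf,0x4d,0x51,0x71}
#1 dst[0x12+5] := {0xd7,0xcf,0x4d,0x51,0x71}
#2 dst[0x0d+7] := {0xcf,0x4d,0x51,0x71,0x58,0x3a,0x7d}
#3 dst[0x05+4] := {0x4d,0x51,0x71,0x58}
query mem[0x10]=0x71, mem[0x0d]=0xcf, mem[0x06]=0x51

MEM[0x10,0x0d,0x06] = 71 cf 51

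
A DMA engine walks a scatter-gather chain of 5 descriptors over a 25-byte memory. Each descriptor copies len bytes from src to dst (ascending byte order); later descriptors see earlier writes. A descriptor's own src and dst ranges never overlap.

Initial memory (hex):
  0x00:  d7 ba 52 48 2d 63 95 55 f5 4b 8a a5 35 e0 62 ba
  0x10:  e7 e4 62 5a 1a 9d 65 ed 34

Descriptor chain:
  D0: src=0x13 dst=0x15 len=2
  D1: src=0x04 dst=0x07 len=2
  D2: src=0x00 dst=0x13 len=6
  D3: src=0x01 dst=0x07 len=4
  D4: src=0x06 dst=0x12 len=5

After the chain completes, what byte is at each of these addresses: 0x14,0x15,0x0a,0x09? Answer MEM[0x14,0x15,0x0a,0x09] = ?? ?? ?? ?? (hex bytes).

MEM[0x14,0x15,0x0a,0x09] = 52 48 2d 48

  after D0: wrote 2B at 0x15 = 5a1a
  after D1: wrote 2B at 0x07 = 2d63
  after D2: wrote 6B at 0x13 = d7ba52482d63
  after D3: wrote 4B at 0x07 = ba52482d
  after D4: wrote 5B at 0x12 = 95ba52482d
query mem[0x14]=0x52, mem[0x15]=0x48, mem[0x0a]=0x2d, mem[0x09]=0x48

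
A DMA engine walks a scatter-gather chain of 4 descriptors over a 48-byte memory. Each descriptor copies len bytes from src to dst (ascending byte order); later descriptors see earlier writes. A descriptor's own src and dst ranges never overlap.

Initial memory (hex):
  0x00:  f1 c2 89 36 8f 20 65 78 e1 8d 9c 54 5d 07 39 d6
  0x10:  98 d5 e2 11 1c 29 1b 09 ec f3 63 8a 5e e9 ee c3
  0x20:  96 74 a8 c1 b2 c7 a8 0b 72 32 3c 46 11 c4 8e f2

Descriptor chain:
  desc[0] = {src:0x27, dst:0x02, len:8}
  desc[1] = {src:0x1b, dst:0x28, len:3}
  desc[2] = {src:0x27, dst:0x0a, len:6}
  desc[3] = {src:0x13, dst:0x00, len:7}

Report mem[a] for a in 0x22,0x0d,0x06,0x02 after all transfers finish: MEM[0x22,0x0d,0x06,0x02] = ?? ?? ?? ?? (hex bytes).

#0 dst[0x02+8] := {0x0b,0x72,0x32,0x3c,0x46,0x11,0xc4,0x8e}
#1 dst[0x28+3] := {0x8a,0x5e,0xe9}
#2 dst[0x0a+6] := {0x0b,0x8a,0x5e,0xe9,0x46,0x11}
#3 dst[0x00+7] := {0x11,0x1c,0x29,0x1b,0x09,0xec,0xf3}
query mem[0x22]=0xa8, mem[0x0d]=0xe9, mem[0x06]=0xf3, mem[0x02]=0x29

MEM[0x22,0x0d,0x06,0x02] = a8 e9 f3 29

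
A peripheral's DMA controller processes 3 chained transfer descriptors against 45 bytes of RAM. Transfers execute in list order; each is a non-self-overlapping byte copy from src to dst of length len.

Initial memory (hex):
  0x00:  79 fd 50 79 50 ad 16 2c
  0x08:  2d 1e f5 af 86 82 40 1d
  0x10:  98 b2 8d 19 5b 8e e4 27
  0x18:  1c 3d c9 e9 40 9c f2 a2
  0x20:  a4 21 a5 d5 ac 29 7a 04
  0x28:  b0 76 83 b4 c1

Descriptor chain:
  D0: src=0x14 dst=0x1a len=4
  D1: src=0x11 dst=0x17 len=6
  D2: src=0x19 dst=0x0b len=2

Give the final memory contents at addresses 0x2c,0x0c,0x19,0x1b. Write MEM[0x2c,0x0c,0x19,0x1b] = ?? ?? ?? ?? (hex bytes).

MEM[0x2c,0x0c,0x19,0x1b] = c1 5b 19 8e

[0] 0x14->0x1a len=4 : 5b 8e e4 27
[1] 0x11->0x17 len=6 : b2 8d 19 5b 8e e4
[2] 0x19->0x0b len=2 : 19 5b
query mem[0x2c]=0xc1, mem[0x0c]=0x5b, mem[0x19]=0x19, mem[0x1b]=0x8e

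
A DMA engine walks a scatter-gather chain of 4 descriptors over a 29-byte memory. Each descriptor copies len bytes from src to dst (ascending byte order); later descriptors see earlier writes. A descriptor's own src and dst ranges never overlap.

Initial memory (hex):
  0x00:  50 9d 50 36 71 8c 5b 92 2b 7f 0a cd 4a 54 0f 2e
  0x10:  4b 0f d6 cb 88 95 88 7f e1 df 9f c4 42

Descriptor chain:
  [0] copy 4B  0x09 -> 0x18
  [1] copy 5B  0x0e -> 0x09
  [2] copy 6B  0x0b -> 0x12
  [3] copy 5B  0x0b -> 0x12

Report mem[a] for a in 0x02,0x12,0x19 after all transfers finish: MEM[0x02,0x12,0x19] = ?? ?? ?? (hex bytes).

MEM[0x02,0x12,0x19] = 50 4b 0a

D0: mem[0x18..0x1b] <- [7f 0a cd 4a]
D1: mem[0x09..0x0d] <- [0f 2e 4b 0f d6]
D2: mem[0x12..0x17] <- [4b 0f d6 0f 2e 4b]
D3: mem[0x12..0x16] <- [4b 0f d6 0f 2e]
query mem[0x02]=0x50, mem[0x12]=0x4b, mem[0x19]=0x0a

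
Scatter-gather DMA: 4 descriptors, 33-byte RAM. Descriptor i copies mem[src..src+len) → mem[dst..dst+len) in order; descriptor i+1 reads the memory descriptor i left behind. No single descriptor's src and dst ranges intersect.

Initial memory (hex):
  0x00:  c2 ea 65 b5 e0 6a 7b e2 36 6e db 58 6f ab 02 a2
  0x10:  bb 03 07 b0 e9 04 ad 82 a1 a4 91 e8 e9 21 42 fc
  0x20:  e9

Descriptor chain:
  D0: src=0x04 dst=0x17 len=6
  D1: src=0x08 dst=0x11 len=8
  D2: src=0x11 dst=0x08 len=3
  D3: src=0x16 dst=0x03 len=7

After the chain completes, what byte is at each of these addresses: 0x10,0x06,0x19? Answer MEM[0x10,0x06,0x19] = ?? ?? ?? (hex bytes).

MEM[0x10,0x06,0x19] = bb 7b 7b

#0 dst[0x17+6] := {0xe0,0x6a,0x7b,0xe2,0x36,0x6e}
#1 dst[0x11+8] := {0x36,0x6e,0xdb,0x58,0x6f,0xab,0x02,0xa2}
#2 dst[0x08+3] := {0x36,0x6e,0xdb}
#3 dst[0x03+7] := {0xab,0x02,0xa2,0x7b,0xe2,0x36,0x6e}
query mem[0x10]=0xbb, mem[0x06]=0x7b, mem[0x19]=0x7b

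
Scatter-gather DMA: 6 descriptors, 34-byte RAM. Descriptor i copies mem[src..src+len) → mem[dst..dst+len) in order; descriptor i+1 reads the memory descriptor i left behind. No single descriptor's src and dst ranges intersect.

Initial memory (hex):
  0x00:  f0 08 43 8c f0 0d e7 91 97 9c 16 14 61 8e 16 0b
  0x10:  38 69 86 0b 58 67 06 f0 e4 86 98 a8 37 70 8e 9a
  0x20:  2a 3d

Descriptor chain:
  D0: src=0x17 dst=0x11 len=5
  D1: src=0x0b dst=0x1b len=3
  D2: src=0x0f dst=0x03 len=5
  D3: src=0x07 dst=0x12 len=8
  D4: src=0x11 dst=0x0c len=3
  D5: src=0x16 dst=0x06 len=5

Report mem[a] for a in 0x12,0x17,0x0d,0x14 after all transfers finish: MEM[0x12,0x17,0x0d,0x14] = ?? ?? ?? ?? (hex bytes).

#0 dst[0x11+5] := {0xf0,0xe4,0x86,0x98,0xa8}
#1 dst[0x1b+3] := {0x14,0x61,0x8e}
#2 dst[0x03+5] := {0x0b,0x38,0xf0,0xe4,0x86}
#3 dst[0x12+8] := {0x86,0x97,0x9c,0x16,0x14,0x61,0x8e,0x16}
#4 dst[0x0c+3] := {0xf0,0x86,0x97}
#5 dst[0x06+5] := {0x14,0x61,0x8e,0x16,0x98}
query mem[0x12]=0x86, mem[0x17]=0x61, mem[0x0d]=0x86, mem[0x14]=0x9c

MEM[0x12,0x17,0x0d,0x14] = 86 61 86 9c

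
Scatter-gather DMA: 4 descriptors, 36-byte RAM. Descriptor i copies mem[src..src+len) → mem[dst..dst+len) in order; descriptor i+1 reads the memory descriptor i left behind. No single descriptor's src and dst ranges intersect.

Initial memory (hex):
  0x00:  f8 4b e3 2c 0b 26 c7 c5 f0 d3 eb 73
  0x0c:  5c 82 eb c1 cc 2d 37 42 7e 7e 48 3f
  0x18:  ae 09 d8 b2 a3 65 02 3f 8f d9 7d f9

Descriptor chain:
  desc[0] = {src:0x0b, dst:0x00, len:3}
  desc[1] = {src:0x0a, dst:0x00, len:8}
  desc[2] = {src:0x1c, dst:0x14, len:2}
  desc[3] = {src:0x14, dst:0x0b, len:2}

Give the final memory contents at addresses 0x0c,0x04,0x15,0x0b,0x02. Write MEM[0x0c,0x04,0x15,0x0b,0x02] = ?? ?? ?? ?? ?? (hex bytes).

MEM[0x0c,0x04,0x15,0x0b,0x02] = 65 eb 65 a3 5c

#0 dst[0x00+3] := {0x73,0x5c,0x82}
#1 dst[0x00+8] := {0xeb,0x73,0x5c,0x82,0xeb,0xc1,0xcc,0x2d}
#2 dst[0x14+2] := {0xa3,0x65}
#3 dst[0x0b+2] := {0xa3,0x65}
query mem[0x0c]=0x65, mem[0x04]=0xeb, mem[0x15]=0x65, mem[0x0b]=0xa3, mem[0x02]=0x5c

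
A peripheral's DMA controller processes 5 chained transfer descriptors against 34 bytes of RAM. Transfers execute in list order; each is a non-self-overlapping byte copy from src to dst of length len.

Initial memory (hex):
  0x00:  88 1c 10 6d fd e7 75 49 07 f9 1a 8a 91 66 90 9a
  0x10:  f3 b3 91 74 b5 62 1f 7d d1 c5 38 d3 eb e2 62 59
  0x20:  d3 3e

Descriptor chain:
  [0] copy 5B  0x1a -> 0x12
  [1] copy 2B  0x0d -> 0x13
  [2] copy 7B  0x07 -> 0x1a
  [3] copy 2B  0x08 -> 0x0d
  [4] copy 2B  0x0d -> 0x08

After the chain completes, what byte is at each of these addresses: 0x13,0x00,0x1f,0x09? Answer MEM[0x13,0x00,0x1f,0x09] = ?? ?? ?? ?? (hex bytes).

MEM[0x13,0x00,0x1f,0x09] = 66 88 91 f9

  after D0: wrote 5B at 0x12 = 38d3ebe262
  after D1: wrote 2B at 0x13 = 6690
  after D2: wrote 7B at 0x1a = 4907f91a8a9166
  after D3: wrote 2B at 0x0d = 07f9
  after D4: wrote 2B at 0x08 = 07f9
query mem[0x13]=0x66, mem[0x00]=0x88, mem[0x1f]=0x91, mem[0x09]=0xf9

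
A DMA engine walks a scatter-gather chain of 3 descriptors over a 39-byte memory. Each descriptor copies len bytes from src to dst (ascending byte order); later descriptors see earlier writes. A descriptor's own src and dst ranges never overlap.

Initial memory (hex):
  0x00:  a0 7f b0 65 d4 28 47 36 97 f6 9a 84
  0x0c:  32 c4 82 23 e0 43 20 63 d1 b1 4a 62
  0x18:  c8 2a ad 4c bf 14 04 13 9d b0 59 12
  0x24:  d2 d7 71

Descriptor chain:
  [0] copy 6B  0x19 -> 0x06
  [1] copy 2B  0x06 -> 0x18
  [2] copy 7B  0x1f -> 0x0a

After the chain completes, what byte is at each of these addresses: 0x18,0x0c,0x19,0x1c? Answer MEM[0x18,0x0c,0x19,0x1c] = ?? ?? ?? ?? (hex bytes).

MEM[0x18,0x0c,0x19,0x1c] = 2a b0 ad bf

[0] 0x19->0x06 len=6 : 2a ad 4c bf 14 04
[1] 0x06->0x18 len=2 : 2a ad
[2] 0x1f->0x0a len=7 : 13 9d b0 59 12 d2 d7
query mem[0x18]=0x2a, mem[0x0c]=0xb0, mem[0x19]=0xad, mem[0x1c]=0xbf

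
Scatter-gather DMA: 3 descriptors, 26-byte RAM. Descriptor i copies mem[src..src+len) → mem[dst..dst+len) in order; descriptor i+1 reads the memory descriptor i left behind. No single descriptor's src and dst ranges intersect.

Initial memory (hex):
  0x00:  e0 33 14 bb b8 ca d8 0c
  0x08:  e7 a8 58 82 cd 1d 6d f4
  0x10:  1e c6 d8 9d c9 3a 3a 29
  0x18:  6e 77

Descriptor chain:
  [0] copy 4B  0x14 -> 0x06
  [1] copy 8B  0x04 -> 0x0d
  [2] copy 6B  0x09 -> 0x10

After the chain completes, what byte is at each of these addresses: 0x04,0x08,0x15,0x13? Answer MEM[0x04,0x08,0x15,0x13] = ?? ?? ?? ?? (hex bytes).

MEM[0x04,0x08,0x15,0x13] = b8 3a ca cd

  after D0: wrote 4B at 0x06 = c93a3a29
  after D1: wrote 8B at 0x0d = b8cac93a3a295882
  after D2: wrote 6B at 0x10 = 295882cdb8ca
query mem[0x04]=0xb8, mem[0x08]=0x3a, mem[0x15]=0xca, mem[0x13]=0xcd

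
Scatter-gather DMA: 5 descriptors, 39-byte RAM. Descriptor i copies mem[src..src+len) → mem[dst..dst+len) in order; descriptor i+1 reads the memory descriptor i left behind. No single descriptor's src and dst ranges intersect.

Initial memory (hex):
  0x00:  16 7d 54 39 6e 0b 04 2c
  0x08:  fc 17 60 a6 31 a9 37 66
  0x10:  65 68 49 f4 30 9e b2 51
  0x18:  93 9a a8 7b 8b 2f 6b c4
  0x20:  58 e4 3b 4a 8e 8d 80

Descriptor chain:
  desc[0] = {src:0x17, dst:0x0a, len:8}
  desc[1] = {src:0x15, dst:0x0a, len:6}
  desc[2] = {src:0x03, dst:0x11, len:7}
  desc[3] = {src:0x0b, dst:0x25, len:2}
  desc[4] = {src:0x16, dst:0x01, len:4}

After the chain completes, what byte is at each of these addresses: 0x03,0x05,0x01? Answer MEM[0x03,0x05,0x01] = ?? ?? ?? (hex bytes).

  after D0: wrote 8B at 0x0a = 51939aa87b8b2f6b
  after D1: wrote 6B at 0x0a = 9eb251939aa8
  after D2: wrote 7B at 0x11 = 396e0b042cfc17
  after D3: wrote 2B at 0x25 = b251
  after D4: wrote 4B at 0x01 = fc17939a
query mem[0x03]=0x93, mem[0x05]=0x0b, mem[0x01]=0xfc

MEM[0x03,0x05,0x01] = 93 0b fc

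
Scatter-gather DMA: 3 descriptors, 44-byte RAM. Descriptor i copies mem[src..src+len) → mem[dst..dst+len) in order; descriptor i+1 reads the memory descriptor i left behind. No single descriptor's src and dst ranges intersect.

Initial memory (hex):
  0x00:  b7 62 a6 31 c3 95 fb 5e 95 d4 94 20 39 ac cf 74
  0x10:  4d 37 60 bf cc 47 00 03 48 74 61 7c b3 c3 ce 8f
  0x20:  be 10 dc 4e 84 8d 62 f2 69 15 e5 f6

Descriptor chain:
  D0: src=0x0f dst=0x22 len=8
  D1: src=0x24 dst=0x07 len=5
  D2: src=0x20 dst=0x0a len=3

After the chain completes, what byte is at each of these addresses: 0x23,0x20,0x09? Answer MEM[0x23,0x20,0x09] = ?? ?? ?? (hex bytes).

[0] 0x0f->0x22 len=8 : 74 4d 37 60 bf cc 47 00
[1] 0x24->0x07 len=5 : 37 60 bf cc 47
[2] 0x20->0x0a len=3 : be 10 74
query mem[0x23]=0x4d, mem[0x20]=0xbe, mem[0x09]=0xbf

MEM[0x23,0x20,0x09] = 4d be bf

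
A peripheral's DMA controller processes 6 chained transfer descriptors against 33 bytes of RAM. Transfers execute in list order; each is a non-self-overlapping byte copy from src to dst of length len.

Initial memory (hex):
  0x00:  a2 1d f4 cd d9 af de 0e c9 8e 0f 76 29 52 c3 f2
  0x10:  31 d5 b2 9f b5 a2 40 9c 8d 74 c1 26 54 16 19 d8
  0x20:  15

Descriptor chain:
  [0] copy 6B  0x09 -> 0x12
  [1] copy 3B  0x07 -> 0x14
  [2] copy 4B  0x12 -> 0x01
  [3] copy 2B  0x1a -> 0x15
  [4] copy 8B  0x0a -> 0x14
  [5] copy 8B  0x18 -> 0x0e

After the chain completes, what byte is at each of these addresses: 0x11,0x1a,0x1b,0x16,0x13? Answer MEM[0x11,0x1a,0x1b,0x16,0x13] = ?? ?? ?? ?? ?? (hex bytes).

MEM[0x11,0x1a,0x1b,0x16,0x13] = d5 31 d5 29 16

[0] 0x09->0x12 len=6 : 8e 0f 76 29 52 c3
[1] 0x07->0x14 len=3 : 0e c9 8e
[2] 0x12->0x01 len=4 : 8e 0f 0e c9
[3] 0x1a->0x15 len=2 : c1 26
[4] 0x0a->0x14 len=8 : 0f 76 29 52 c3 f2 31 d5
[5] 0x18->0x0e len=8 : c3 f2 31 d5 54 16 19 d8
query mem[0x11]=0xd5, mem[0x1a]=0x31, mem[0x1b]=0xd5, mem[0x16]=0x29, mem[0x13]=0x16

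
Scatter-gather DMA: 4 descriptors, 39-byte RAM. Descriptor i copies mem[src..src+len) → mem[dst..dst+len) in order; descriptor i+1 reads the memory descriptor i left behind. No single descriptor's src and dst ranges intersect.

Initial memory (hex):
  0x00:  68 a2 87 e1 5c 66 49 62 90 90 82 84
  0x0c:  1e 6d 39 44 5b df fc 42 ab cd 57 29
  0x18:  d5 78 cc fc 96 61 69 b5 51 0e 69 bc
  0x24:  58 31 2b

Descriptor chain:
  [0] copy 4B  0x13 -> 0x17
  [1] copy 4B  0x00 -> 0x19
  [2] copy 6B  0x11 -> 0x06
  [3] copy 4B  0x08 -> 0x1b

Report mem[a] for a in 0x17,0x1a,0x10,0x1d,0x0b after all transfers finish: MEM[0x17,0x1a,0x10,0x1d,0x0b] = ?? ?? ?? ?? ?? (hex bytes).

MEM[0x17,0x1a,0x10,0x1d,0x0b] = 42 a2 5b cd 57

#0 dst[0x17+4] := {0x42,0xab,0xcd,0x57}
#1 dst[0x19+4] := {0x68,0xa2,0x87,0xe1}
#2 dst[0x06+6] := {0xdf,0xfc,0x42,0xab,0xcd,0x57}
#3 dst[0x1b+4] := {0x42,0xab,0xcd,0x57}
query mem[0x17]=0x42, mem[0x1a]=0xa2, mem[0x10]=0x5b, mem[0x1d]=0xcd, mem[0x0b]=0x57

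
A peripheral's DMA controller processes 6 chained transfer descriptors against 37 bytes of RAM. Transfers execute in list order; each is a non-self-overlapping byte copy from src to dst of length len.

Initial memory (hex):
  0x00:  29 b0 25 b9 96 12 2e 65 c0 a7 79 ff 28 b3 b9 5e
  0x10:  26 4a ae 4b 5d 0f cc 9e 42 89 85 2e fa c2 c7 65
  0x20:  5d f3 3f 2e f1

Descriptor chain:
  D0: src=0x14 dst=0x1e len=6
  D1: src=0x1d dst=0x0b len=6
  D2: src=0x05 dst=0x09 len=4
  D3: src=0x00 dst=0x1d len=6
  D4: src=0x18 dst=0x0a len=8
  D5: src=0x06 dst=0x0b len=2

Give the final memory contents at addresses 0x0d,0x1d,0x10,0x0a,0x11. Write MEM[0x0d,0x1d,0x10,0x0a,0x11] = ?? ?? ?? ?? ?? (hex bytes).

  after D0: wrote 6B at 0x1e = 5d0fcc9e4289
  after D1: wrote 6B at 0x0b = c25d0fcc9e42
  after D2: wrote 4B at 0x09 = 122e65c0
  after D3: wrote 6B at 0x1d = 29b025b99612
  after D4: wrote 8B at 0x0a = 4289852efa29b025
  after D5: wrote 2B at 0x0b = 2e65
query mem[0x0d]=0x2e, mem[0x1d]=0x29, mem[0x10]=0xb0, mem[0x0a]=0x42, mem[0x11]=0x25

MEM[0x0d,0x1d,0x10,0x0a,0x11] = 2e 29 b0 42 25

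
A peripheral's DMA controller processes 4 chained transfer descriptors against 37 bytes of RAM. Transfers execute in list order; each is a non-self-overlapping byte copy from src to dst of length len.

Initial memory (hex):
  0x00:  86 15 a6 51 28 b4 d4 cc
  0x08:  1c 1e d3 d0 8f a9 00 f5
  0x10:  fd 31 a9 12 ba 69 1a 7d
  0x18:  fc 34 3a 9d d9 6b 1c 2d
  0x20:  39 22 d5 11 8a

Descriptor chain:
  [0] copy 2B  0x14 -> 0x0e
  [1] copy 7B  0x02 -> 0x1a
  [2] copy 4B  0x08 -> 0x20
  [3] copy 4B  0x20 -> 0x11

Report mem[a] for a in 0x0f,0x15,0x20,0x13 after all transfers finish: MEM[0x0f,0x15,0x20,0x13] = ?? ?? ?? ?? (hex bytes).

D0: mem[0x0e..0x0f] <- [ba 69]
D1: mem[0x1a..0x20] <- [a6 51 28 b4 d4 cc 1c]
D2: mem[0x20..0x23] <- [1c 1e d3 d0]
D3: mem[0x11..0x14] <- [1c 1e d3 d0]
query mem[0x0f]=0x69, mem[0x15]=0x69, mem[0x20]=0x1c, mem[0x13]=0xd3

MEM[0x0f,0x15,0x20,0x13] = 69 69 1c d3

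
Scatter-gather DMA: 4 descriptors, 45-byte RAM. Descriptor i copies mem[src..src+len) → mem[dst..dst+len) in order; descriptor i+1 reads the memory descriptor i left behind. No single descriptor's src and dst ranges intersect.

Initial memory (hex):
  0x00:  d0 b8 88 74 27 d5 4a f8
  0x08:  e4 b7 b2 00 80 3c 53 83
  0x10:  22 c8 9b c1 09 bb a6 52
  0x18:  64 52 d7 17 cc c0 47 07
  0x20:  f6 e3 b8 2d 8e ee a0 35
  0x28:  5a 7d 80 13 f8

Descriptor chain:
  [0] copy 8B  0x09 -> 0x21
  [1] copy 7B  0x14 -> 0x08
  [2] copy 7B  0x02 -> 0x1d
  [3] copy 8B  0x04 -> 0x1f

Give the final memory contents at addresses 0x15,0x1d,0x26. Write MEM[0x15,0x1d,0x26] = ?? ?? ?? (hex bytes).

[0] 0x09->0x21 len=8 : b7 b2 00 80 3c 53 83 22
[1] 0x14->0x08 len=7 : 09 bb a6 52 64 52 d7
[2] 0x02->0x1d len=7 : 88 74 27 d5 4a f8 09
[3] 0x04->0x1f len=8 : 27 d5 4a f8 09 bb a6 52
query mem[0x15]=0xbb, mem[0x1d]=0x88, mem[0x26]=0x52

MEM[0x15,0x1d,0x26] = bb 88 52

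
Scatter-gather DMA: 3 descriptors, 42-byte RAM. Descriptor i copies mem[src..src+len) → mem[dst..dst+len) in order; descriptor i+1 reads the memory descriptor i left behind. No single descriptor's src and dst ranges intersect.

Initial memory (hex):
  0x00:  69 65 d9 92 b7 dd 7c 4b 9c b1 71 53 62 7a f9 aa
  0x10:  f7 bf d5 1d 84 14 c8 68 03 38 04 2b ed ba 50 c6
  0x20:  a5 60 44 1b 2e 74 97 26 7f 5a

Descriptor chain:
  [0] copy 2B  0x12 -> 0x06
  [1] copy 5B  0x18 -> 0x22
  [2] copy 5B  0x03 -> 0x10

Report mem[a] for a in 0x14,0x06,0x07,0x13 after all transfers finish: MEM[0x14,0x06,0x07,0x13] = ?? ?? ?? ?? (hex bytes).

MEM[0x14,0x06,0x07,0x13] = 1d d5 1d d5

D0: mem[0x06..0x07] <- [d5 1d]
D1: mem[0x22..0x26] <- [03 38 04 2b ed]
D2: mem[0x10..0x14] <- [92 b7 dd d5 1d]
query mem[0x14]=0x1d, mem[0x06]=0xd5, mem[0x07]=0x1d, mem[0x13]=0xd5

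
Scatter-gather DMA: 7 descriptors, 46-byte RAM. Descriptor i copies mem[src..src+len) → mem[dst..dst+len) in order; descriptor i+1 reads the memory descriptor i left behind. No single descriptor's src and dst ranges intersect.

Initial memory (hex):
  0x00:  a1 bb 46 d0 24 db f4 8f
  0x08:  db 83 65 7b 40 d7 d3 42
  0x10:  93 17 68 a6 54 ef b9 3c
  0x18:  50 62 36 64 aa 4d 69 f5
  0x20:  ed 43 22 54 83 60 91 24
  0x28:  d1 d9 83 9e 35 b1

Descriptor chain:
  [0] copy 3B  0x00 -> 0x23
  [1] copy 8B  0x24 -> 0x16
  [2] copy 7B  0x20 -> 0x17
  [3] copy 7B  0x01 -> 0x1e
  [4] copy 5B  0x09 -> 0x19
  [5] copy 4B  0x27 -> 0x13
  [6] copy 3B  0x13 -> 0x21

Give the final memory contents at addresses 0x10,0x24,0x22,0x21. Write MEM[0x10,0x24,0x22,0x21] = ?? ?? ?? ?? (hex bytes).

MEM[0x10,0x24,0x22,0x21] = 93 8f d1 24

D0: mem[0x23..0x25] <- [a1 bb 46]
D1: mem[0x16..0x1d] <- [bb 46 91 24 d1 d9 83 9e]
D2: mem[0x17..0x1d] <- [ed 43 22 a1 bb 46 91]
D3: mem[0x1e..0x24] <- [bb 46 d0 24 db f4 8f]
D4: mem[0x19..0x1d] <- [83 65 7b 40 d7]
D5: mem[0x13..0x16] <- [24 d1 d9 83]
D6: mem[0x21..0x23] <- [24 d1 d9]
query mem[0x10]=0x93, mem[0x24]=0x8f, mem[0x22]=0xd1, mem[0x21]=0x24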